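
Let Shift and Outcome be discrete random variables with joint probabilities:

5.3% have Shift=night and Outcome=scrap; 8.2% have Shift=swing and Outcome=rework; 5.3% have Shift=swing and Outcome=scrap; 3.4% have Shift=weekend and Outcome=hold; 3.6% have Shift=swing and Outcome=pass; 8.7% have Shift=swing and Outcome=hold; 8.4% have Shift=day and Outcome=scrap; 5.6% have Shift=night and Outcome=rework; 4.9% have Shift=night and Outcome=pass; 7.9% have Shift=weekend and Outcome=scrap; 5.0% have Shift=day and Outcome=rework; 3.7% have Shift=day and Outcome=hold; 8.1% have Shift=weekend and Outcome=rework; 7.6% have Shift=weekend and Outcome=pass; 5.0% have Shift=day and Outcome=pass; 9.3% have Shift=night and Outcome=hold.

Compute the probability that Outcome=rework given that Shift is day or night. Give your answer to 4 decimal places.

0.2246

P(Shift=day) = 0.050 + 0.050 + 0.084 + 0.037 = 0.221.
P(Shift=night) = 0.049 + 0.056 + 0.053 + 0.093 = 0.251.
P(Shift ∈ {day, night}) = 0.221 + 0.251 = 0.472; P(Outcome=rework, Shift ∈ {day, night}) = 0.050 + 0.056 = 0.106.
P(Outcome=rework | Shift ∈ {day, night}) = 0.106/0.472 = 0.2246.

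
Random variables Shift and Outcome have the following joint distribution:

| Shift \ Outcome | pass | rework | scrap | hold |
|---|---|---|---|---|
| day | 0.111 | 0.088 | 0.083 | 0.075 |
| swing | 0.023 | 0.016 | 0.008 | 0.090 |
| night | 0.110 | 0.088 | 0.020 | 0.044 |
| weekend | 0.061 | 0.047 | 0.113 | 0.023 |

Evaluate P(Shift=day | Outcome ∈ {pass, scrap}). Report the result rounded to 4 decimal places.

P(Outcome=pass) = 0.111 + 0.023 + 0.110 + 0.061 = 0.305.
P(Outcome=scrap) = 0.083 + 0.008 + 0.020 + 0.113 = 0.224.
P(Outcome ∈ {pass, scrap}) = 0.305 + 0.224 = 0.529; P(Shift=day, Outcome ∈ {pass, scrap}) = 0.111 + 0.083 = 0.194.
P(Shift=day | Outcome ∈ {pass, scrap}) = 0.194/0.529 = 0.3667.

0.3667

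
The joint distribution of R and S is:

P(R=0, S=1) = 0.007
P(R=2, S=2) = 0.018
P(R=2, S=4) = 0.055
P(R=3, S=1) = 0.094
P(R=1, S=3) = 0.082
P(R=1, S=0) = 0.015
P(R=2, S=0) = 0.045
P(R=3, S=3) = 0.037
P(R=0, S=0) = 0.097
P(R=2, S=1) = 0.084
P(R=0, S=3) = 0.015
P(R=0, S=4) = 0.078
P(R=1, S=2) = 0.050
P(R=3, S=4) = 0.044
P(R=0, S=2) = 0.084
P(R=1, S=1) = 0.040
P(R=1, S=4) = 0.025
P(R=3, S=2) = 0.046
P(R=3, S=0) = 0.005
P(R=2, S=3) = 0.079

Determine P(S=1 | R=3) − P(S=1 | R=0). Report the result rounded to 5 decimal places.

P(R=3) = 0.005 + 0.094 + 0.046 + 0.037 + 0.044 = 0.226; P(S=1 | R=3) = 0.094/0.226 = 0.415929.
P(R=0) = 0.097 + 0.007 + 0.084 + 0.015 + 0.078 = 0.281; P(S=1 | R=0) = 0.007/0.281 = 0.024911.
Difference = 0.39102.

0.39102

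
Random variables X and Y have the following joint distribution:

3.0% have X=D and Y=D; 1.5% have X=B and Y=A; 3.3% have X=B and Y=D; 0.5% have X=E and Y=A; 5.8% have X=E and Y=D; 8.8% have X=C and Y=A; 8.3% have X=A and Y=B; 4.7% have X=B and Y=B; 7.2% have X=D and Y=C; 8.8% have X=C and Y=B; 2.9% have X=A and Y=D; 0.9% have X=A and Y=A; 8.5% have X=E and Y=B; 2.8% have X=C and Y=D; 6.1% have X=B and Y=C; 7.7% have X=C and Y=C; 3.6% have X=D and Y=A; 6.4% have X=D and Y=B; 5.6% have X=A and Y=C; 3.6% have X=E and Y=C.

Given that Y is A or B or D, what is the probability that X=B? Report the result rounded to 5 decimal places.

P(Y=A) = 0.009 + 0.015 + 0.088 + 0.036 + 0.005 = 0.153.
P(Y=B) = 0.083 + 0.047 + 0.088 + 0.064 + 0.085 = 0.367.
P(Y=D) = 0.029 + 0.033 + 0.028 + 0.030 + 0.058 = 0.178.
P(Y ∈ {A, B, D}) = 0.153 + 0.367 + 0.178 = 0.698; P(X=B, Y ∈ {A, B, D}) = 0.015 + 0.047 + 0.033 = 0.095.
P(X=B | Y ∈ {A, B, D}) = 0.095/0.698 = 0.13610.

0.13610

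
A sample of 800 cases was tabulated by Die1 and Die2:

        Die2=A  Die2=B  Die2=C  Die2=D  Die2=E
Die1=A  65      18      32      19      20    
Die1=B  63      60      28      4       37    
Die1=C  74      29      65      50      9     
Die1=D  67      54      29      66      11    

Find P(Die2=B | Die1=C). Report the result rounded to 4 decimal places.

Total with Die1=C: 74 + 29 + 65 + 50 + 9 = 227.
P(Die2=B | Die1=C) = 29/227 = 0.1278.

0.1278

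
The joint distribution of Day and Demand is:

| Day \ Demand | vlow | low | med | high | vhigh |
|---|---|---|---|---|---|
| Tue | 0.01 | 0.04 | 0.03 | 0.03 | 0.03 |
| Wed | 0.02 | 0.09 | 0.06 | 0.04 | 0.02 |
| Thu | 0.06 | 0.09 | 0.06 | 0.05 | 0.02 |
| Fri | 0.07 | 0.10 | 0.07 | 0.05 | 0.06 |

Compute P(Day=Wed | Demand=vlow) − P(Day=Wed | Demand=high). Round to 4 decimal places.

-0.1103

P(Demand=vlow) = 0.01 + 0.02 + 0.06 + 0.07 = 0.16; P(Day=Wed | Demand=vlow) = 0.02/0.16 = 0.12500.
P(Demand=high) = 0.03 + 0.04 + 0.05 + 0.05 = 0.17; P(Day=Wed | Demand=high) = 0.04/0.17 = 0.23529.
Difference = -0.1103.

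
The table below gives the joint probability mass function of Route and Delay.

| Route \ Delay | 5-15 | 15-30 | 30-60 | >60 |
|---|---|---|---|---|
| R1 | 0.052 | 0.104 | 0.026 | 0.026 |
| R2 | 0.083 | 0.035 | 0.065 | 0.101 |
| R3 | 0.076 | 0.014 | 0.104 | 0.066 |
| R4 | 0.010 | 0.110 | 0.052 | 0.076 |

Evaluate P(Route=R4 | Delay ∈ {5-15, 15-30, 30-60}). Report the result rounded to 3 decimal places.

P(Delay=5-15) = 0.052 + 0.083 + 0.076 + 0.010 = 0.221.
P(Delay=15-30) = 0.104 + 0.035 + 0.014 + 0.110 = 0.263.
P(Delay=30-60) = 0.026 + 0.065 + 0.104 + 0.052 = 0.247.
P(Delay ∈ {5-15, 15-30, 30-60}) = 0.221 + 0.263 + 0.247 = 0.731; P(Route=R4, Delay ∈ {5-15, 15-30, 30-60}) = 0.010 + 0.110 + 0.052 = 0.172.
P(Route=R4 | Delay ∈ {5-15, 15-30, 30-60}) = 0.172/0.731 = 0.235.

0.235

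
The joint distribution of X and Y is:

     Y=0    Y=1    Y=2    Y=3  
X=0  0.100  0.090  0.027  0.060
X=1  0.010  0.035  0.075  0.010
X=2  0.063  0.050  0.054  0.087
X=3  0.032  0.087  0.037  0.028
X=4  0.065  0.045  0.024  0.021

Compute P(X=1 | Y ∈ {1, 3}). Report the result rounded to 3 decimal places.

0.088

P(Y=1) = 0.090 + 0.035 + 0.050 + 0.087 + 0.045 = 0.307.
P(Y=3) = 0.060 + 0.010 + 0.087 + 0.028 + 0.021 = 0.206.
P(Y ∈ {1, 3}) = 0.307 + 0.206 = 0.513; P(X=1, Y ∈ {1, 3}) = 0.035 + 0.010 = 0.045.
P(X=1 | Y ∈ {1, 3}) = 0.045/0.513 = 0.088.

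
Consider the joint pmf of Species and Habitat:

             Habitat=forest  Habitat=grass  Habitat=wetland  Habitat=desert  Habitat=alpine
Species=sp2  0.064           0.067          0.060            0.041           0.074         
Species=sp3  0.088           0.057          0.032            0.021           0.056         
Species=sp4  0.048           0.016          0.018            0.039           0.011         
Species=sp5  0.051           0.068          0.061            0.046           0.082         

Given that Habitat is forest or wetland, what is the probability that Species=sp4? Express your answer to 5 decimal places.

0.15640

P(Habitat=forest) = 0.064 + 0.088 + 0.048 + 0.051 = 0.251.
P(Habitat=wetland) = 0.060 + 0.032 + 0.018 + 0.061 = 0.171.
P(Habitat ∈ {forest, wetland}) = 0.251 + 0.171 = 0.422; P(Species=sp4, Habitat ∈ {forest, wetland}) = 0.048 + 0.018 = 0.066.
P(Species=sp4 | Habitat ∈ {forest, wetland}) = 0.066/0.422 = 0.15640.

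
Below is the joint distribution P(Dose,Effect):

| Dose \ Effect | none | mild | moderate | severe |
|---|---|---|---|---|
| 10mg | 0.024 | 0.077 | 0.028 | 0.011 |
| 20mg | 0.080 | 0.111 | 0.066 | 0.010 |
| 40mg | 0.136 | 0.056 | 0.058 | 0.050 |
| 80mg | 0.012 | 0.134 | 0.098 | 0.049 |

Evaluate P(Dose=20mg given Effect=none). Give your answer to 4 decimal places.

P(Effect=none) = 0.024 + 0.080 + 0.136 + 0.012 = 0.252.
P(Dose=20mg | Effect=none) = 0.080/0.252 = 0.3175.

0.3175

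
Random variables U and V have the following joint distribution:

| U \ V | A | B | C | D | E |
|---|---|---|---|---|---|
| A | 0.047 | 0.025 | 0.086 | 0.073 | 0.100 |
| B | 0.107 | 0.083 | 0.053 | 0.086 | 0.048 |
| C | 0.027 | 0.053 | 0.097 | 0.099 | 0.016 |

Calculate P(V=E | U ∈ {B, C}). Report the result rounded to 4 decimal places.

0.0957

P(U=B) = 0.107 + 0.083 + 0.053 + 0.086 + 0.048 = 0.377.
P(U=C) = 0.027 + 0.053 + 0.097 + 0.099 + 0.016 = 0.292.
P(U ∈ {B, C}) = 0.377 + 0.292 = 0.669; P(V=E, U ∈ {B, C}) = 0.048 + 0.016 = 0.064.
P(V=E | U ∈ {B, C}) = 0.064/0.669 = 0.0957.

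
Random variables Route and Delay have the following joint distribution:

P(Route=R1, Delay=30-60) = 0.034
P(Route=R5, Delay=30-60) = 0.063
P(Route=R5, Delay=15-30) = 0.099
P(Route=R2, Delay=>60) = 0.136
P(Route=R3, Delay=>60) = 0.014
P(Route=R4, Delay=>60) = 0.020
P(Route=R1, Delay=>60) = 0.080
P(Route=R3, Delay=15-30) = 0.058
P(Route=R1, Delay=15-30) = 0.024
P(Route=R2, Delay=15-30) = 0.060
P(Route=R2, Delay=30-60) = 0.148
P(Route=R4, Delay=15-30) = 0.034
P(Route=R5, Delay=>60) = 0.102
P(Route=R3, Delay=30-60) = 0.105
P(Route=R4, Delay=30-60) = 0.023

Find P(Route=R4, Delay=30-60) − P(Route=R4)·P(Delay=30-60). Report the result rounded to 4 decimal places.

-0.0057

P(Route=R4) = 0.034 + 0.023 + 0.020 = 0.077.
P(Delay=30-60) = 0.034 + 0.148 + 0.105 + 0.023 + 0.063 = 0.373.
P(Route=R4, Delay=30-60) − P(Route=R4)P(Delay=30-60) = 0.023 − 0.077×0.373 = -0.0057.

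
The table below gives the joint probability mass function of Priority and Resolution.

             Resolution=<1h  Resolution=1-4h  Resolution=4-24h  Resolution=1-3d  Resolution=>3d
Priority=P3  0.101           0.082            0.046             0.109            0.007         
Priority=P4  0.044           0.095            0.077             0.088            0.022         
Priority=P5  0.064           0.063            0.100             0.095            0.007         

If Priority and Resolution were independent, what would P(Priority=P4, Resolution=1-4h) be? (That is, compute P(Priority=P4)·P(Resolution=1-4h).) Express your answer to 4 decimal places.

P(Priority=P4) = 0.044 + 0.095 + 0.077 + 0.088 + 0.022 = 0.326.
P(Resolution=1-4h) = 0.082 + 0.095 + 0.063 = 0.240.
Product: 0.326 × 0.240 = 0.0782.

0.0782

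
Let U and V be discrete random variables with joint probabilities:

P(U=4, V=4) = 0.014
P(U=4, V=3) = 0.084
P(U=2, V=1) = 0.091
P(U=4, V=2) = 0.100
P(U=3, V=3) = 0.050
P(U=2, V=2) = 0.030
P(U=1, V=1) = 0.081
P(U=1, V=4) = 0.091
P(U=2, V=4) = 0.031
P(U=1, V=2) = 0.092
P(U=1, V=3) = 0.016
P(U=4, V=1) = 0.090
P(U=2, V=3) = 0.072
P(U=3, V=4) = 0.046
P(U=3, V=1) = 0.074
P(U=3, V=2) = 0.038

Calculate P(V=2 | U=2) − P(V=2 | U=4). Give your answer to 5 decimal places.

P(U=2) = 0.091 + 0.030 + 0.072 + 0.031 = 0.224; P(V=2 | U=2) = 0.030/0.224 = 0.133929.
P(U=4) = 0.090 + 0.100 + 0.084 + 0.014 = 0.288; P(V=2 | U=4) = 0.100/0.288 = 0.347222.
Difference = -0.21329.

-0.21329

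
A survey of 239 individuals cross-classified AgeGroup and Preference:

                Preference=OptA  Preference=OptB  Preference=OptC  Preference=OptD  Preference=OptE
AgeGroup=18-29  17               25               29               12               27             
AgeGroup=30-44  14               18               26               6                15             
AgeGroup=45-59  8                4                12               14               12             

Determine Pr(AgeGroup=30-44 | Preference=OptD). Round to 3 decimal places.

0.188

Total with Preference=OptD: 12 + 6 + 14 = 32.
P(AgeGroup=30-44 | Preference=OptD) = 6/32 = 0.188.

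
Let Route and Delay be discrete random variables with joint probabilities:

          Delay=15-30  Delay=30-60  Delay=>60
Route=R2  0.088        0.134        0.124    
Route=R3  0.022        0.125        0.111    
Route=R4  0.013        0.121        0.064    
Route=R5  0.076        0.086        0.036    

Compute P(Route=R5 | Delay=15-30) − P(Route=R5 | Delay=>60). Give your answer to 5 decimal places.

P(Delay=15-30) = 0.088 + 0.022 + 0.013 + 0.076 = 0.199; P(Route=R5 | Delay=15-30) = 0.076/0.199 = 0.381910.
P(Delay=>60) = 0.124 + 0.111 + 0.064 + 0.036 = 0.335; P(Route=R5 | Delay=>60) = 0.036/0.335 = 0.107463.
Difference = 0.27445.

0.27445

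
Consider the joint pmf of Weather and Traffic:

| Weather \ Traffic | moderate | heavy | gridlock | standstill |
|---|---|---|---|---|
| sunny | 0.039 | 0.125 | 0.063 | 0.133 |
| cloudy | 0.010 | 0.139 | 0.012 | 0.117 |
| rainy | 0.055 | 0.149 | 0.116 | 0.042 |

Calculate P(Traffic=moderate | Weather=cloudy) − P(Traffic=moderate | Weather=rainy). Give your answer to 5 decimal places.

-0.11596

P(Weather=cloudy) = 0.010 + 0.139 + 0.012 + 0.117 = 0.278; P(Traffic=moderate | Weather=cloudy) = 0.010/0.278 = 0.035971.
P(Weather=rainy) = 0.055 + 0.149 + 0.116 + 0.042 = 0.362; P(Traffic=moderate | Weather=rainy) = 0.055/0.362 = 0.151934.
Difference = -0.11596.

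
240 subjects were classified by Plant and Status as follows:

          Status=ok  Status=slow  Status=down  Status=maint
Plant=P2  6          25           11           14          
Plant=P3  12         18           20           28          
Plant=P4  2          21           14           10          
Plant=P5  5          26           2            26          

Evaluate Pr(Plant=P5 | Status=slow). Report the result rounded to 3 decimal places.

Total with Status=slow: 25 + 18 + 21 + 26 = 90.
P(Plant=P5 | Status=slow) = 26/90 = 0.289.

0.289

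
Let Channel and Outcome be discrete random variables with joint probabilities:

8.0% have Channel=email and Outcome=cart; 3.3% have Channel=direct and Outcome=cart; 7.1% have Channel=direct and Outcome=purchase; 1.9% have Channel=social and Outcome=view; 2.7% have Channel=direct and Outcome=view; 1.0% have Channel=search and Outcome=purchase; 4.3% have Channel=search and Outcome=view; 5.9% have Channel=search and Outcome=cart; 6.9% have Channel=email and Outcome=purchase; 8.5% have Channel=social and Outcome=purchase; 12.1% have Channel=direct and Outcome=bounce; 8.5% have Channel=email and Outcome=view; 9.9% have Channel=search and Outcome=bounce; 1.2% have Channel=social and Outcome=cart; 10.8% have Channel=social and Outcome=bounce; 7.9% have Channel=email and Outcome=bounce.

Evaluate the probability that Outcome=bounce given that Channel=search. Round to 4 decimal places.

0.4692

P(Channel=search) = 0.099 + 0.043 + 0.059 + 0.010 = 0.211.
P(Outcome=bounce | Channel=search) = 0.099/0.211 = 0.4692.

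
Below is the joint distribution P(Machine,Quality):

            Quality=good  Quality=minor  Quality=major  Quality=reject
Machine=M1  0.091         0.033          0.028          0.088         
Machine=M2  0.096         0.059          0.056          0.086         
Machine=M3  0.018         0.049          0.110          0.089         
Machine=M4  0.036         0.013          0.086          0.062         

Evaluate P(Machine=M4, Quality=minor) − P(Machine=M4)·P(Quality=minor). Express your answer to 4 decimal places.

P(Machine=M4) = 0.036 + 0.013 + 0.086 + 0.062 = 0.197.
P(Quality=minor) = 0.033 + 0.059 + 0.049 + 0.013 = 0.154.
P(Machine=M4, Quality=minor) − P(Machine=M4)P(Quality=minor) = 0.013 − 0.197×0.154 = -0.0173.

-0.0173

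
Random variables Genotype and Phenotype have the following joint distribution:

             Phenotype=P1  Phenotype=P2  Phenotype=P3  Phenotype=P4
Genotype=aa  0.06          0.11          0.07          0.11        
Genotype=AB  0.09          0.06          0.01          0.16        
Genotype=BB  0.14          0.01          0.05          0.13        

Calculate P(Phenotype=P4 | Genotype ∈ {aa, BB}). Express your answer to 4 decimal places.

0.3529

P(Genotype=aa) = 0.06 + 0.11 + 0.07 + 0.11 = 0.35.
P(Genotype=BB) = 0.14 + 0.01 + 0.05 + 0.13 = 0.33.
P(Genotype ∈ {aa, BB}) = 0.35 + 0.33 = 0.68; P(Phenotype=P4, Genotype ∈ {aa, BB}) = 0.11 + 0.13 = 0.24.
P(Phenotype=P4 | Genotype ∈ {aa, BB}) = 0.24/0.68 = 0.3529.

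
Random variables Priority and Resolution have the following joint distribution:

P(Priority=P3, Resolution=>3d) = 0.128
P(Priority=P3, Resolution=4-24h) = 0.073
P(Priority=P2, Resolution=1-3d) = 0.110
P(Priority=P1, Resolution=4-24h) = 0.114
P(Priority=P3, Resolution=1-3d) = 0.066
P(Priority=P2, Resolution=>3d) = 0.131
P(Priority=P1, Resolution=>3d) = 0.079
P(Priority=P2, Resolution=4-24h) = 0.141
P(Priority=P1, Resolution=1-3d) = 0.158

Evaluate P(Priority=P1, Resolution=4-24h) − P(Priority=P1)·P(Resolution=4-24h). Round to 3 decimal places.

-0.001

P(Priority=P1) = 0.114 + 0.158 + 0.079 = 0.351.
P(Resolution=4-24h) = 0.114 + 0.141 + 0.073 = 0.328.
P(Priority=P1, Resolution=4-24h) − P(Priority=P1)P(Resolution=4-24h) = 0.114 − 0.351×0.328 = -0.001.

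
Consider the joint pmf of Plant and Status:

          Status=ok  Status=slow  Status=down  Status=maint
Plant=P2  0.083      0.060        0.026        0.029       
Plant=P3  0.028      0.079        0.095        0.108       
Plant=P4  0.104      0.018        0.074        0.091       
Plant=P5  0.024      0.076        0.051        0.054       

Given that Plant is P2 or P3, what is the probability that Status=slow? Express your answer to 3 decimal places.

P(Plant=P2) = 0.083 + 0.060 + 0.026 + 0.029 = 0.198.
P(Plant=P3) = 0.028 + 0.079 + 0.095 + 0.108 = 0.310.
P(Plant ∈ {P2, P3}) = 0.198 + 0.310 = 0.508; P(Status=slow, Plant ∈ {P2, P3}) = 0.060 + 0.079 = 0.139.
P(Status=slow | Plant ∈ {P2, P3}) = 0.139/0.508 = 0.274.

0.274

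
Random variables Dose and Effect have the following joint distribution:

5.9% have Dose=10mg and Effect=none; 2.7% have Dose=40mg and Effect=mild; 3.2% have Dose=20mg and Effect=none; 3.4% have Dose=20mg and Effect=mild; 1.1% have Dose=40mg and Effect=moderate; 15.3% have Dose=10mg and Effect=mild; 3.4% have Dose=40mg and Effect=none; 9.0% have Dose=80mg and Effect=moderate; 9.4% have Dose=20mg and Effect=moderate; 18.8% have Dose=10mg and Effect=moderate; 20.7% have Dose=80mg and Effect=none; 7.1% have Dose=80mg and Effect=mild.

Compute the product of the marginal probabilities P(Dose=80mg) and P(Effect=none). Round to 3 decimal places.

P(Dose=80mg) = 0.207 + 0.071 + 0.090 = 0.368.
P(Effect=none) = 0.059 + 0.032 + 0.034 + 0.207 = 0.332.
Product: 0.368 × 0.332 = 0.122.

0.122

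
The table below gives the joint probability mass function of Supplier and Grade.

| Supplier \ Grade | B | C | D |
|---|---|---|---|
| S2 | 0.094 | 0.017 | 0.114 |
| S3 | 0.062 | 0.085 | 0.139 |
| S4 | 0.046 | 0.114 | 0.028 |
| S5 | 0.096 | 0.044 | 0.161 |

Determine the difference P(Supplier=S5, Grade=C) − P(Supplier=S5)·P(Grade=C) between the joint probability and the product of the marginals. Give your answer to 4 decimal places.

-0.0343

P(Supplier=S5) = 0.096 + 0.044 + 0.161 = 0.301.
P(Grade=C) = 0.017 + 0.085 + 0.114 + 0.044 = 0.260.
P(Supplier=S5, Grade=C) − P(Supplier=S5)P(Grade=C) = 0.044 − 0.301×0.260 = -0.0343.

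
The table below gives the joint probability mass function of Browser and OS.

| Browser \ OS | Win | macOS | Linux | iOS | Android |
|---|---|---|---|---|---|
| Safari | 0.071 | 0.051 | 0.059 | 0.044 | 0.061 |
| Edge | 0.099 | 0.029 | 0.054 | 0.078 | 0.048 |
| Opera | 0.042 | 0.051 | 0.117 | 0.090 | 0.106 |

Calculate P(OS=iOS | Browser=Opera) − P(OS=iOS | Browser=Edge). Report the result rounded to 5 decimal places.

-0.03157

P(Browser=Opera) = 0.042 + 0.051 + 0.117 + 0.090 + 0.106 = 0.406; P(OS=iOS | Browser=Opera) = 0.090/0.406 = 0.221675.
P(Browser=Edge) = 0.099 + 0.029 + 0.054 + 0.078 + 0.048 = 0.308; P(OS=iOS | Browser=Edge) = 0.078/0.308 = 0.253247.
Difference = -0.03157.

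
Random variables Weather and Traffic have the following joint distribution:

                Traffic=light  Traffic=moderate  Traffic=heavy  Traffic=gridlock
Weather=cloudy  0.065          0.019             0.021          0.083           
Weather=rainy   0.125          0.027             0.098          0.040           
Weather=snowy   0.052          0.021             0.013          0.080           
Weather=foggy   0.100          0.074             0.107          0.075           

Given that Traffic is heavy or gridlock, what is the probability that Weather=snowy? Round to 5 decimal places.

0.17988

P(Traffic=heavy) = 0.021 + 0.098 + 0.013 + 0.107 = 0.239.
P(Traffic=gridlock) = 0.083 + 0.040 + 0.080 + 0.075 = 0.278.
P(Traffic ∈ {heavy, gridlock}) = 0.239 + 0.278 = 0.517; P(Weather=snowy, Traffic ∈ {heavy, gridlock}) = 0.013 + 0.080 = 0.093.
P(Weather=snowy | Traffic ∈ {heavy, gridlock}) = 0.093/0.517 = 0.17988.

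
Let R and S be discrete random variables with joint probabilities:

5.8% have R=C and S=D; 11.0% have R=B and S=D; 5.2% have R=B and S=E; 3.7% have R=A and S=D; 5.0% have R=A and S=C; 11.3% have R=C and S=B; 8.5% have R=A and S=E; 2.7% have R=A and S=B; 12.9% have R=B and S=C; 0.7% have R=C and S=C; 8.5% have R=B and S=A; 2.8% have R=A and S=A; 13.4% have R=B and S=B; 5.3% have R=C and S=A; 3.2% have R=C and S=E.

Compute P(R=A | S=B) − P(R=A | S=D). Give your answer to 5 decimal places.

P(S=B) = 0.027 + 0.134 + 0.113 = 0.274; P(R=A | S=B) = 0.027/0.274 = 0.098540.
P(S=D) = 0.037 + 0.110 + 0.058 = 0.205; P(R=A | S=D) = 0.037/0.205 = 0.180488.
Difference = -0.08195.

-0.08195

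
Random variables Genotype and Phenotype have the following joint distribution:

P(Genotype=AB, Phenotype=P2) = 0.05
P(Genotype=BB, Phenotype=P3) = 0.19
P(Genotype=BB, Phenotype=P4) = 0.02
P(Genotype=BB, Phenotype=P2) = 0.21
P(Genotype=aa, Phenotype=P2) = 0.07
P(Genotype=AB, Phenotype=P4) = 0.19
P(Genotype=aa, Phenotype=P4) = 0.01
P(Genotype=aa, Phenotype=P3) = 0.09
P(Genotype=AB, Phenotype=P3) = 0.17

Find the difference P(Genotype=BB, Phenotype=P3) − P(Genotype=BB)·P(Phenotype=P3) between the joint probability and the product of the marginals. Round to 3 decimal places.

0.001

P(Genotype=BB) = 0.21 + 0.19 + 0.02 = 0.42.
P(Phenotype=P3) = 0.09 + 0.17 + 0.19 = 0.45.
P(Genotype=BB, Phenotype=P3) − P(Genotype=BB)P(Phenotype=P3) = 0.19 − 0.42×0.45 = 0.001.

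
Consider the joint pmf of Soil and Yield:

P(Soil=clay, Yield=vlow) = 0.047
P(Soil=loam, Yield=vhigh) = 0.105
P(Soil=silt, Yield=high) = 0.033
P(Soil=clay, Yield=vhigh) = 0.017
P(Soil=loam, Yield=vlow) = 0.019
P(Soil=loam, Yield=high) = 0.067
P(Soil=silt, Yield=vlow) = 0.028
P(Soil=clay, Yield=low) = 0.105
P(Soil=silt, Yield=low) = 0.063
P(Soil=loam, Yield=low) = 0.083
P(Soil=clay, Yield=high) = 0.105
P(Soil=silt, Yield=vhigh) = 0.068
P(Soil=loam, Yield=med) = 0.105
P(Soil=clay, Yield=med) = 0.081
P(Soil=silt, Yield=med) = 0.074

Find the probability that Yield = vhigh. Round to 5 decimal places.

P(Yield=vhigh) = 0.105 + 0.017 + 0.068 = 0.190.

0.19000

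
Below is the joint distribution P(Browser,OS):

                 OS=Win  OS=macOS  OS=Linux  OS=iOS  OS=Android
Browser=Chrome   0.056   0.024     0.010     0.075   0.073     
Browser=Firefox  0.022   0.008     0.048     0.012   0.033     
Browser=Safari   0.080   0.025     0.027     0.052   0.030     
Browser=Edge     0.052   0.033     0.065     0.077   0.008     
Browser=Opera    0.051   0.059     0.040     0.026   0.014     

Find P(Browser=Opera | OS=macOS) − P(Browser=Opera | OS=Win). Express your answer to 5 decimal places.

0.20057

P(OS=macOS) = 0.024 + 0.008 + 0.025 + 0.033 + 0.059 = 0.149; P(Browser=Opera | OS=macOS) = 0.059/0.149 = 0.395973.
P(OS=Win) = 0.056 + 0.022 + 0.080 + 0.052 + 0.051 = 0.261; P(Browser=Opera | OS=Win) = 0.051/0.261 = 0.195402.
Difference = 0.20057.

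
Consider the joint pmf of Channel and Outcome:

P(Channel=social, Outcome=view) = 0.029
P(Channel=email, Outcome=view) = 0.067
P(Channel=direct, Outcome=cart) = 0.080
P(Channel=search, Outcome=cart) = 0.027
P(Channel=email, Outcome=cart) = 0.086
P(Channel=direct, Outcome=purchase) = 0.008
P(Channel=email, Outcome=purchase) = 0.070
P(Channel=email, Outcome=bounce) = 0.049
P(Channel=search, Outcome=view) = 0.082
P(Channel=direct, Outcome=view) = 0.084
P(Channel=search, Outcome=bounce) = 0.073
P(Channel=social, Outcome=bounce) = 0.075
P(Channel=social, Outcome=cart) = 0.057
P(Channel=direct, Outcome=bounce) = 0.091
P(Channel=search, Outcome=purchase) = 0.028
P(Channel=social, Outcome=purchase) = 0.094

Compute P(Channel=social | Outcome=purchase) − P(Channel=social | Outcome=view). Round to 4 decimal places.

P(Outcome=purchase) = 0.070 + 0.028 + 0.094 + 0.008 = 0.200; P(Channel=social | Outcome=purchase) = 0.094/0.200 = 0.47000.
P(Outcome=view) = 0.067 + 0.082 + 0.029 + 0.084 = 0.262; P(Channel=social | Outcome=view) = 0.029/0.262 = 0.11069.
Difference = 0.3593.

0.3593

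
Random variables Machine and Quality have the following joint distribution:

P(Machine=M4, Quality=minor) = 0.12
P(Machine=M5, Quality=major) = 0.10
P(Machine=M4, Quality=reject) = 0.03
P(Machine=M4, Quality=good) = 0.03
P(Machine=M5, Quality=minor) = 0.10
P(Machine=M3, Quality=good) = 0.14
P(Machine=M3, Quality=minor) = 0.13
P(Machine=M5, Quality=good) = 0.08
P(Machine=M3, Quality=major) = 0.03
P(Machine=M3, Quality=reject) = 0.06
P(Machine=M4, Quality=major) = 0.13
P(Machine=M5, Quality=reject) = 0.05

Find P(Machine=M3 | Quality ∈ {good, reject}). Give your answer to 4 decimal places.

0.5128

P(Quality=good) = 0.14 + 0.03 + 0.08 = 0.25.
P(Quality=reject) = 0.06 + 0.03 + 0.05 = 0.14.
P(Quality ∈ {good, reject}) = 0.25 + 0.14 = 0.39; P(Machine=M3, Quality ∈ {good, reject}) = 0.14 + 0.06 = 0.20.
P(Machine=M3 | Quality ∈ {good, reject}) = 0.20/0.39 = 0.5128.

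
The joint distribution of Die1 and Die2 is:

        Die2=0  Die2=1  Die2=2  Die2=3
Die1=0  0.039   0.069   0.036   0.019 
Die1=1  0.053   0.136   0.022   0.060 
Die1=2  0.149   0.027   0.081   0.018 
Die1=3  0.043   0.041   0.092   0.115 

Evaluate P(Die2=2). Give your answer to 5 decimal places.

P(Die2=2) = 0.036 + 0.022 + 0.081 + 0.092 = 0.231.

0.23100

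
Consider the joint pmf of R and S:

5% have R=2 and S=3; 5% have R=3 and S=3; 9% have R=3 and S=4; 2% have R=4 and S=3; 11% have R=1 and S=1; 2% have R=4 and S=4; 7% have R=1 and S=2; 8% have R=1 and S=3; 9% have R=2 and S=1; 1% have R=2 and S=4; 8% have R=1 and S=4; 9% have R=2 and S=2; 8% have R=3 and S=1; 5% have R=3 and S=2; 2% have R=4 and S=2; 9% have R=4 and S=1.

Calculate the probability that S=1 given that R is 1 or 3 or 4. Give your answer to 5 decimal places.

0.36842

P(R=1) = 0.11 + 0.07 + 0.08 + 0.08 = 0.34.
P(R=3) = 0.08 + 0.05 + 0.05 + 0.09 = 0.27.
P(R=4) = 0.09 + 0.02 + 0.02 + 0.02 = 0.15.
P(R ∈ {1, 3, 4}) = 0.34 + 0.27 + 0.15 = 0.76; P(S=1, R ∈ {1, 3, 4}) = 0.11 + 0.08 + 0.09 = 0.28.
P(S=1 | R ∈ {1, 3, 4}) = 0.28/0.76 = 0.36842.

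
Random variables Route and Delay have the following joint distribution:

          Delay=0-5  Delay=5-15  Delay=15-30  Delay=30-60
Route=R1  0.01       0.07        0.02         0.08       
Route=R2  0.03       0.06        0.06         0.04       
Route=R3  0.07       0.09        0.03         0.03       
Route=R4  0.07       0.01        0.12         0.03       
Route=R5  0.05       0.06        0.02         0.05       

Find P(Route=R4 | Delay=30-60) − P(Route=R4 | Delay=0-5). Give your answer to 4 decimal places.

P(Delay=30-60) = 0.08 + 0.04 + 0.03 + 0.03 + 0.05 = 0.23; P(Route=R4 | Delay=30-60) = 0.03/0.23 = 0.13043.
P(Delay=0-5) = 0.01 + 0.03 + 0.07 + 0.07 + 0.05 = 0.23; P(Route=R4 | Delay=0-5) = 0.07/0.23 = 0.30435.
Difference = -0.1739.

-0.1739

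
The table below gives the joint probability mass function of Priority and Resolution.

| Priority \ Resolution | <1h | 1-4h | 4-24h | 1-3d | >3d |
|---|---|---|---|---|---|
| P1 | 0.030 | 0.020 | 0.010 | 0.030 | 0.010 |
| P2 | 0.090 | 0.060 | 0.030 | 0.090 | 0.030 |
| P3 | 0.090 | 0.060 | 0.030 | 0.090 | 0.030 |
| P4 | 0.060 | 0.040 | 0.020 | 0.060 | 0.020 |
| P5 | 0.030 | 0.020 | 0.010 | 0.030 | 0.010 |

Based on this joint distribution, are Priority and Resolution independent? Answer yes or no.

yes

Every cell satisfies P(Priority,Resolution) = P(Priority)·P(Resolution). For instance P(Priority=P5) = 0.100, P(Resolution=>3d) = 0.100, and 0.100×0.100 = 0.010 matches the joint entry. So Priority and Resolution are independent.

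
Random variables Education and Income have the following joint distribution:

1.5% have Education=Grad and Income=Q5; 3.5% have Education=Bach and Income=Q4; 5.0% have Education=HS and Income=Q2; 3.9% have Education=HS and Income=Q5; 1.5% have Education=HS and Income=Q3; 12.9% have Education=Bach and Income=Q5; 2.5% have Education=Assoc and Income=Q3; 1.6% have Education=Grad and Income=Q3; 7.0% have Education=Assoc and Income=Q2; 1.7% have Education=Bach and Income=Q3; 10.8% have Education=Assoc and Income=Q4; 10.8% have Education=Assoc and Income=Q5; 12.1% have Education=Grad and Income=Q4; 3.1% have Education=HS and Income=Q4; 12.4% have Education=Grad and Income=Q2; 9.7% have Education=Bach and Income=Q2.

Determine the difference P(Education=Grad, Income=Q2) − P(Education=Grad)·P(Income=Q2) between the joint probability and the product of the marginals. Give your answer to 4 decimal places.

P(Education=Grad) = 0.124 + 0.016 + 0.121 + 0.015 = 0.276.
P(Income=Q2) = 0.050 + 0.070 + 0.097 + 0.124 = 0.341.
P(Education=Grad, Income=Q2) − P(Education=Grad)P(Income=Q2) = 0.124 − 0.276×0.341 = 0.0299.

0.0299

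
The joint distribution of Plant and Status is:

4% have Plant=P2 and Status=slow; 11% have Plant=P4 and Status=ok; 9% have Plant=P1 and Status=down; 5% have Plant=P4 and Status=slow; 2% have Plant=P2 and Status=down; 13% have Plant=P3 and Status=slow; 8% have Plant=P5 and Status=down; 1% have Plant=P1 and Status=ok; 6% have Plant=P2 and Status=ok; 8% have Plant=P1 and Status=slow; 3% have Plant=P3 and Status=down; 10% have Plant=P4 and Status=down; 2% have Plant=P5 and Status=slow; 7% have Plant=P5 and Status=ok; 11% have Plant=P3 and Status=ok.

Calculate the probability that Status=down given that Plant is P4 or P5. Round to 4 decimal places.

0.4186

P(Plant=P4) = 0.11 + 0.05 + 0.10 = 0.26.
P(Plant=P5) = 0.07 + 0.02 + 0.08 = 0.17.
P(Plant ∈ {P4, P5}) = 0.26 + 0.17 = 0.43; P(Status=down, Plant ∈ {P4, P5}) = 0.10 + 0.08 = 0.18.
P(Status=down | Plant ∈ {P4, P5}) = 0.18/0.43 = 0.4186.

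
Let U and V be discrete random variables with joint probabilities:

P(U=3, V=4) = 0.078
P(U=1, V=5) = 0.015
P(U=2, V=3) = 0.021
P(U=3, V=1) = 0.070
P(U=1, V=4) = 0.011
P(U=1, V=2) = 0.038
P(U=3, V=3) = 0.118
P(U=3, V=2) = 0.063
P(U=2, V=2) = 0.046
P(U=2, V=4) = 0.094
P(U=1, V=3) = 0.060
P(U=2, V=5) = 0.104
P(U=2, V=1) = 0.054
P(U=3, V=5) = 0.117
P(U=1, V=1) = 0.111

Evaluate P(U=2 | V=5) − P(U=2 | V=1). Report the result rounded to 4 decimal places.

P(V=5) = 0.015 + 0.104 + 0.117 = 0.236; P(U=2 | V=5) = 0.104/0.236 = 0.44068.
P(V=1) = 0.111 + 0.054 + 0.070 = 0.235; P(U=2 | V=1) = 0.054/0.235 = 0.22979.
Difference = 0.2109.

0.2109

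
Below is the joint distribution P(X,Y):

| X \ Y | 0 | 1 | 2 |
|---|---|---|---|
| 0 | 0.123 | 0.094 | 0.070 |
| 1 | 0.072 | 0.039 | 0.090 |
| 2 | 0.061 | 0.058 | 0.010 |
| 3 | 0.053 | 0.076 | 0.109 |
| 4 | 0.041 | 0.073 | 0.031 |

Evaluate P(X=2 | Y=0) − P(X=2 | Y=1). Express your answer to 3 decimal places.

P(Y=0) = 0.123 + 0.072 + 0.061 + 0.053 + 0.041 = 0.350; P(X=2 | Y=0) = 0.061/0.350 = 0.1743.
P(Y=1) = 0.094 + 0.039 + 0.058 + 0.076 + 0.073 = 0.340; P(X=2 | Y=1) = 0.058/0.340 = 0.1706.
Difference = 0.004.

0.004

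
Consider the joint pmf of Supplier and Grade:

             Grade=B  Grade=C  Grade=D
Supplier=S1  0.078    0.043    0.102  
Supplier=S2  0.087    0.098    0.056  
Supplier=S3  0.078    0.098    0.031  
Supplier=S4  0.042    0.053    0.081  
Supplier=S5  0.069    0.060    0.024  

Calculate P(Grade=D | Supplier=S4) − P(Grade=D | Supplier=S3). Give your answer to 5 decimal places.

0.31047

P(Supplier=S4) = 0.042 + 0.053 + 0.081 = 0.176; P(Grade=D | Supplier=S4) = 0.081/0.176 = 0.460227.
P(Supplier=S3) = 0.078 + 0.098 + 0.031 = 0.207; P(Grade=D | Supplier=S3) = 0.031/0.207 = 0.149758.
Difference = 0.31047.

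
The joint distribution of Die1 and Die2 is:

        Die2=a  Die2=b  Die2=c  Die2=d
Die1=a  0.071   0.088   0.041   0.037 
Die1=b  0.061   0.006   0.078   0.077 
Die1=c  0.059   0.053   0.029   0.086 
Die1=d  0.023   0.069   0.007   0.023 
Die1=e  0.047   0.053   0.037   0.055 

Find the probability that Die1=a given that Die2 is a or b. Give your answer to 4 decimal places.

0.3000

P(Die2=a) = 0.071 + 0.061 + 0.059 + 0.023 + 0.047 = 0.261.
P(Die2=b) = 0.088 + 0.006 + 0.053 + 0.069 + 0.053 = 0.269.
P(Die2 ∈ {a, b}) = 0.261 + 0.269 = 0.530; P(Die1=a, Die2 ∈ {a, b}) = 0.071 + 0.088 = 0.159.
P(Die1=a | Die2 ∈ {a, b}) = 0.159/0.530 = 0.3000.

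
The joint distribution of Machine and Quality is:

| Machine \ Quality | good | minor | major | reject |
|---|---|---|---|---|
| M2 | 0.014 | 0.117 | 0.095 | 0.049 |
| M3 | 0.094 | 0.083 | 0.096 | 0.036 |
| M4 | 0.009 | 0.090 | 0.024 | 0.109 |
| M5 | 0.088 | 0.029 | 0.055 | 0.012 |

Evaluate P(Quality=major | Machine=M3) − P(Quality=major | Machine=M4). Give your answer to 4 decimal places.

0.2072

P(Machine=M3) = 0.094 + 0.083 + 0.096 + 0.036 = 0.309; P(Quality=major | Machine=M3) = 0.096/0.309 = 0.31068.
P(Machine=M4) = 0.009 + 0.090 + 0.024 + 0.109 = 0.232; P(Quality=major | Machine=M4) = 0.024/0.232 = 0.10345.
Difference = 0.2072.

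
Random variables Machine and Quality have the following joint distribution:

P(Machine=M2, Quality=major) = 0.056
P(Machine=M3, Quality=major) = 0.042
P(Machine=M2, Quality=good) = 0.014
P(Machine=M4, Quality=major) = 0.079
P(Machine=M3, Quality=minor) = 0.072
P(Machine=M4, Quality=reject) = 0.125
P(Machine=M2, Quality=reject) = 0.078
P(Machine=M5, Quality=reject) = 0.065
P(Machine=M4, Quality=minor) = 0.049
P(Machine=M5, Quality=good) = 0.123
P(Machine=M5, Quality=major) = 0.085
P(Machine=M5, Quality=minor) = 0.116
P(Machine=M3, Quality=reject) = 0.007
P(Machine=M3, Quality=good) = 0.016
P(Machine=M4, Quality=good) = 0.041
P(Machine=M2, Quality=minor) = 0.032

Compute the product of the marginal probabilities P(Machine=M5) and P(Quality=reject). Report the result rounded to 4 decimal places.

P(Machine=M5) = 0.123 + 0.116 + 0.085 + 0.065 = 0.389.
P(Quality=reject) = 0.078 + 0.007 + 0.125 + 0.065 = 0.275.
Product: 0.389 × 0.275 = 0.1070.

0.1070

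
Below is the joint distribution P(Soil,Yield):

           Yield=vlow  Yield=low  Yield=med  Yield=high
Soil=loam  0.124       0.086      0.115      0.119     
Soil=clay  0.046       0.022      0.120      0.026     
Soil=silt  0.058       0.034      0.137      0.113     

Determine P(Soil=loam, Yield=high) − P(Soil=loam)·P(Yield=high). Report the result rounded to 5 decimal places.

0.00445

P(Soil=loam) = 0.124 + 0.086 + 0.115 + 0.119 = 0.444.
P(Yield=high) = 0.119 + 0.026 + 0.113 = 0.258.
P(Soil=loam, Yield=high) − P(Soil=loam)P(Yield=high) = 0.119 − 0.444×0.258 = 0.00445.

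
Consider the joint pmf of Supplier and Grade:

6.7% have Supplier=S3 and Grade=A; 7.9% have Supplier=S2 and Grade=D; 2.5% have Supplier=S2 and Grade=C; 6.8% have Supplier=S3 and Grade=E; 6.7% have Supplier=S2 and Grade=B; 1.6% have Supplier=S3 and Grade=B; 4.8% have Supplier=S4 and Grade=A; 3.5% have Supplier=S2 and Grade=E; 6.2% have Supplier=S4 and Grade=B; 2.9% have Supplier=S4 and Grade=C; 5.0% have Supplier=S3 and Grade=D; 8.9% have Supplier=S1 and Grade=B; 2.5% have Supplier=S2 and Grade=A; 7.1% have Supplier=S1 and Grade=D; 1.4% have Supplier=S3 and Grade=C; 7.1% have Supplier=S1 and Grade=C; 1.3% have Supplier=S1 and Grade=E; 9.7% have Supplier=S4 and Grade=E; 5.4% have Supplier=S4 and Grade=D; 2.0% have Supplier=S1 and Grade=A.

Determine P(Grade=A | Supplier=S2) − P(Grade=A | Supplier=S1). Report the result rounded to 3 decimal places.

P(Supplier=S2) = 0.025 + 0.067 + 0.025 + 0.079 + 0.035 = 0.231; P(Grade=A | Supplier=S2) = 0.025/0.231 = 0.1082.
P(Supplier=S1) = 0.020 + 0.089 + 0.071 + 0.071 + 0.013 = 0.264; P(Grade=A | Supplier=S1) = 0.020/0.264 = 0.0758.
Difference = 0.032.

0.032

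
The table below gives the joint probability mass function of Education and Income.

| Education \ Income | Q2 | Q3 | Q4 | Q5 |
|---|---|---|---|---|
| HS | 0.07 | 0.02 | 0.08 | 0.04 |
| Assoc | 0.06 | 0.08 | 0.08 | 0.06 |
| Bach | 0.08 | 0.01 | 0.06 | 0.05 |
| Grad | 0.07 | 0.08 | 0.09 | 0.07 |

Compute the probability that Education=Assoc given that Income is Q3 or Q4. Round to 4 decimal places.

P(Income=Q3) = 0.02 + 0.08 + 0.01 + 0.08 = 0.19.
P(Income=Q4) = 0.08 + 0.08 + 0.06 + 0.09 = 0.31.
P(Income ∈ {Q3, Q4}) = 0.19 + 0.31 = 0.50; P(Education=Assoc, Income ∈ {Q3, Q4}) = 0.08 + 0.08 = 0.16.
P(Education=Assoc | Income ∈ {Q3, Q4}) = 0.16/0.50 = 0.3200.

0.3200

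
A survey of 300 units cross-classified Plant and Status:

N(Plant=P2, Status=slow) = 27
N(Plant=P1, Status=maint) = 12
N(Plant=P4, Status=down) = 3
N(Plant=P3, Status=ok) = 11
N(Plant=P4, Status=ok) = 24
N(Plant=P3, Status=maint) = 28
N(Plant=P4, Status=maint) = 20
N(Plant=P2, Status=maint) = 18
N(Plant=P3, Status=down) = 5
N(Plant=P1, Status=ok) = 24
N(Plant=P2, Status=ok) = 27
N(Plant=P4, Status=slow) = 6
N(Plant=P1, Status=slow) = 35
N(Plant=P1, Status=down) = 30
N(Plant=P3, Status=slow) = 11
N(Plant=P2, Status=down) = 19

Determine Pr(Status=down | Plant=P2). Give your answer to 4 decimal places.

Total with Plant=P2: 27 + 27 + 19 + 18 = 91.
P(Status=down | Plant=P2) = 19/91 = 0.2088.

0.2088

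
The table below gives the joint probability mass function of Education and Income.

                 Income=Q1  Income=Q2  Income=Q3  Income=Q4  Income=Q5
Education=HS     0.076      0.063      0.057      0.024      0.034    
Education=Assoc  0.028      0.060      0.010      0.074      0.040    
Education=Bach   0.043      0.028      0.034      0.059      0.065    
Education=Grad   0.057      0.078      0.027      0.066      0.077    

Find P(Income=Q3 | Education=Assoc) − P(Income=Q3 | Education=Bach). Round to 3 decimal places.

-0.101

P(Education=Assoc) = 0.028 + 0.060 + 0.010 + 0.074 + 0.040 = 0.212; P(Income=Q3 | Education=Assoc) = 0.010/0.212 = 0.0472.
P(Education=Bach) = 0.043 + 0.028 + 0.034 + 0.059 + 0.065 = 0.229; P(Income=Q3 | Education=Bach) = 0.034/0.229 = 0.1485.
Difference = -0.101.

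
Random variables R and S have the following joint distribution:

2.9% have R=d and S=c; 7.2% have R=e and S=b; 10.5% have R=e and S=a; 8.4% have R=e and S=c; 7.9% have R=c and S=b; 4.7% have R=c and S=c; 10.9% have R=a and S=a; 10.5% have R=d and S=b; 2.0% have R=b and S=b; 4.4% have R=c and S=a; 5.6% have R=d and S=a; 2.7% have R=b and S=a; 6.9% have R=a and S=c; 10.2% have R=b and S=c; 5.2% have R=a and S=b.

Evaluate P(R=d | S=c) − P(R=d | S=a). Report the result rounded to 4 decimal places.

-0.0766

P(S=c) = 0.069 + 0.102 + 0.047 + 0.029 + 0.084 = 0.331; P(R=d | S=c) = 0.029/0.331 = 0.08761.
P(S=a) = 0.109 + 0.027 + 0.044 + 0.056 + 0.105 = 0.341; P(R=d | S=a) = 0.056/0.341 = 0.16422.
Difference = -0.0766.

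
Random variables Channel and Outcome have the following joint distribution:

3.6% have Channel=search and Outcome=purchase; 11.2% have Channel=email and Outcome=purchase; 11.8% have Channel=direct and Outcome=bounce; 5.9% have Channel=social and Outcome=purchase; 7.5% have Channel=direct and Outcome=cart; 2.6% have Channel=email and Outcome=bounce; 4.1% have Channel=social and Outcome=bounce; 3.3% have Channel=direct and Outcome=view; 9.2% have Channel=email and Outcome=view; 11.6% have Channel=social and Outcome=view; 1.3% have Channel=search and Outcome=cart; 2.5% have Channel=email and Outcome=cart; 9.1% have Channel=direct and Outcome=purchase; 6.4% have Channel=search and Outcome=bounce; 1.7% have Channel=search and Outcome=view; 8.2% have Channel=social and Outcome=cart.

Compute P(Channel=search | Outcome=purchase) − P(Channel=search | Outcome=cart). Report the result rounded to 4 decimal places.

P(Outcome=purchase) = 0.112 + 0.036 + 0.059 + 0.091 = 0.298; P(Channel=search | Outcome=purchase) = 0.036/0.298 = 0.12081.
P(Outcome=cart) = 0.025 + 0.013 + 0.082 + 0.075 = 0.195; P(Channel=search | Outcome=cart) = 0.013/0.195 = 0.06667.
Difference = 0.0541.

0.0541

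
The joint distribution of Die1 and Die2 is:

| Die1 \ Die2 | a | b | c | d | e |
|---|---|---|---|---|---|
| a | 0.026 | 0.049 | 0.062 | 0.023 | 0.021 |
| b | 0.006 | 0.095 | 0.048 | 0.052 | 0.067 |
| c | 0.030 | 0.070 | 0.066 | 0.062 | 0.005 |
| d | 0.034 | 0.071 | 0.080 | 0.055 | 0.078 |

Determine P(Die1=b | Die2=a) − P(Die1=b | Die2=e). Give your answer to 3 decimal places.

-0.329

P(Die2=a) = 0.026 + 0.006 + 0.030 + 0.034 = 0.096; P(Die1=b | Die2=a) = 0.006/0.096 = 0.0625.
P(Die2=e) = 0.021 + 0.067 + 0.005 + 0.078 = 0.171; P(Die1=b | Die2=e) = 0.067/0.171 = 0.3918.
Difference = -0.329.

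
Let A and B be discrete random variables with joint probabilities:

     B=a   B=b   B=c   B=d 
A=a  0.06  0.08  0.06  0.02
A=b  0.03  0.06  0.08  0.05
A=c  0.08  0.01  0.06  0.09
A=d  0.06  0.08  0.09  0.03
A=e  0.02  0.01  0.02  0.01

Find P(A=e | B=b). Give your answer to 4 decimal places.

P(B=b) = 0.08 + 0.06 + 0.01 + 0.08 + 0.01 = 0.24.
P(A=e | B=b) = 0.01/0.24 = 0.0417.

0.0417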